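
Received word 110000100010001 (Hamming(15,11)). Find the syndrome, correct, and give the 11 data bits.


Syndrome = 0: no error detected

Data: 00010010001 (no errors)


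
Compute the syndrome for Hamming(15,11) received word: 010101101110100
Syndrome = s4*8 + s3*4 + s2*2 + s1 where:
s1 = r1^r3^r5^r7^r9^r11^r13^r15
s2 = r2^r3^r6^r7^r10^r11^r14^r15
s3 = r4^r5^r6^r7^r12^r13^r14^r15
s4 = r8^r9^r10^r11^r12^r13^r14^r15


s1=0, s2=1, s3=0, s4=0

Syndrome = 2 (error at position 2)


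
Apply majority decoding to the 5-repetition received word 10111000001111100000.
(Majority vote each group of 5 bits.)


Groups: 10111, 00000, 11111, 00000
Majority votes: 1010

1010


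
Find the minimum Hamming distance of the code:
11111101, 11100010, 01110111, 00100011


Comparing all pairs, minimum distance: 3
Can detect 2 errors, correct 1 errors

3


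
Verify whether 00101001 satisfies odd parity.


Number of 1s: 3

Yes, parity is correct (3 ones)


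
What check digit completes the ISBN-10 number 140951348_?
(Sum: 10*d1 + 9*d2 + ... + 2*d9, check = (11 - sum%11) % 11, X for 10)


Weighted sum: 184
184 mod 11 = 8

Check digit: 3


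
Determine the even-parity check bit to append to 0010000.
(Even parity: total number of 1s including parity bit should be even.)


Number of 1s in data: 1
Parity bit: 1

1


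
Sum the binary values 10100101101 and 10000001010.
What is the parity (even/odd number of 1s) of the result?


10100101101 = 1325
10000001010 = 1034
Sum = 2359 = 100100110111
1s count = 7

odd parity (7 ones in 100100110111)


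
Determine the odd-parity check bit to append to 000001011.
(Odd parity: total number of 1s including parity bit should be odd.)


Number of 1s in data: 3
Parity bit: 0

0


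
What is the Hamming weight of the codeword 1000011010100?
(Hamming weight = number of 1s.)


Counting 1s in 1000011010100

5


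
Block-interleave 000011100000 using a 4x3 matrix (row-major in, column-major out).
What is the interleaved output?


Matrix:
  000
  011
  100
  000
Read columns: 001001000100

001001000100


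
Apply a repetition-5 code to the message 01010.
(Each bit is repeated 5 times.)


Each bit -> 5 copies

0000011111000001111100000


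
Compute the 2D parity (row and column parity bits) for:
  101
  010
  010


Row parities: 011
Column parities: 101

Row P: 011, Col P: 101, Corner: 0


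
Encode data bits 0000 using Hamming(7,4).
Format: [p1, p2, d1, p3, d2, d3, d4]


Parity bits: p1=0, p2=0, p3=0

0000000


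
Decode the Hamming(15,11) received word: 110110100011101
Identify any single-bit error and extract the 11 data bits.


Syndrome = 0: no error detected

Data: 01010011101 (no errors)


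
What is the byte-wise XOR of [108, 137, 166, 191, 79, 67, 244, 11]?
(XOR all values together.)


XOR chain: 108 ^ 137 ^ 166 ^ 191 ^ 79 ^ 67 ^ 244 ^ 11 = 15

15


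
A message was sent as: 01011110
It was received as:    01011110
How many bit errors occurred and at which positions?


XOR: 00000000

0 errors (received matches sent)


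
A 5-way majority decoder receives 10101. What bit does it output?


Ones: 3 out of 5
Threshold: 3

1 (3/5 voted 1)


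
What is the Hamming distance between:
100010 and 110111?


XOR: 010101
Count of 1s: 3

3


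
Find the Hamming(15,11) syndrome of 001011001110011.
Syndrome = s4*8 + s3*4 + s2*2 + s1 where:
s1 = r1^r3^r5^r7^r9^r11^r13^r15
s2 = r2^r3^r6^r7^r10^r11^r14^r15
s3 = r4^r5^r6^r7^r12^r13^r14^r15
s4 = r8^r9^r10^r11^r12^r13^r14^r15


s1=1, s2=0, s3=0, s4=1

Syndrome = 9 (error at position 9)


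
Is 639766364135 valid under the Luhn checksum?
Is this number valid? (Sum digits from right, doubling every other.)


Luhn sum = 63
63 mod 10 = 3

Invalid (Luhn sum mod 10 = 3)


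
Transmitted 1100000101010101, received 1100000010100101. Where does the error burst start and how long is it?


XOR: 0000000111110000

Burst at position 7, length 5


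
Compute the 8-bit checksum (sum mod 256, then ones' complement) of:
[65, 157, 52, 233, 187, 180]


Sum = 874 mod 256 = 106
Complement = 149

149


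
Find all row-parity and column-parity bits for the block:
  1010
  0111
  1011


Row parities: 011
Column parities: 0110

Row P: 011, Col P: 0110, Corner: 0


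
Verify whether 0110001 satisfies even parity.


Number of 1s: 3

No, parity error (3 ones)


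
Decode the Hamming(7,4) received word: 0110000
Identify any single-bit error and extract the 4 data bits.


Syndrome = 1: error at position 1

Data: 1000 (corrected bit 1)


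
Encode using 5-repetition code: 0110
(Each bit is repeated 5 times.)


Each bit -> 5 copies

00000111111111100000


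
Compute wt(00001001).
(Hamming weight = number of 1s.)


Counting 1s in 00001001

2


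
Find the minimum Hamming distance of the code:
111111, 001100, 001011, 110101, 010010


Comparing all pairs, minimum distance: 2
Can detect 1 errors, correct 0 errors

2


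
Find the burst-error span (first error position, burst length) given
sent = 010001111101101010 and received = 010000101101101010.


XOR: 000001010000000000

Burst at position 5, length 3


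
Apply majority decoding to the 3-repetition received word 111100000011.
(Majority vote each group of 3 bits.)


Groups: 111, 100, 000, 011
Majority votes: 1001

1001


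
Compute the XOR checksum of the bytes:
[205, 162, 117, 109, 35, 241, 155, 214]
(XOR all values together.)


XOR chain: 205 ^ 162 ^ 117 ^ 109 ^ 35 ^ 241 ^ 155 ^ 214 = 232

232


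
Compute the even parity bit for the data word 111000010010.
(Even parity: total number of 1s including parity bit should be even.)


Number of 1s in data: 5
Parity bit: 1

1


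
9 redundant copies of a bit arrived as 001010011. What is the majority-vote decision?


Ones: 4 out of 9
Threshold: 5

0 (4/9 voted 1)


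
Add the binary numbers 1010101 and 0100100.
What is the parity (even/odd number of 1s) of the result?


1010101 = 85
0100100 = 36
Sum = 121 = 1111001
1s count = 5

odd parity (5 ones in 1111001)


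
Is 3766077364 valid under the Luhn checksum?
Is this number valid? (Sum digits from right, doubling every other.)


Luhn sum = 44
44 mod 10 = 4

Invalid (Luhn sum mod 10 = 4)


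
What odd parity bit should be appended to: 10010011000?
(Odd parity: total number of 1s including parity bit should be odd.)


Number of 1s in data: 4
Parity bit: 1

1


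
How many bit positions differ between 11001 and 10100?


XOR: 01101
Count of 1s: 3

3


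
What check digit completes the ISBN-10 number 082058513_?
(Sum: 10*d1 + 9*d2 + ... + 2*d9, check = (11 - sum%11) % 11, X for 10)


Weighted sum: 187
187 mod 11 = 0

Check digit: 0


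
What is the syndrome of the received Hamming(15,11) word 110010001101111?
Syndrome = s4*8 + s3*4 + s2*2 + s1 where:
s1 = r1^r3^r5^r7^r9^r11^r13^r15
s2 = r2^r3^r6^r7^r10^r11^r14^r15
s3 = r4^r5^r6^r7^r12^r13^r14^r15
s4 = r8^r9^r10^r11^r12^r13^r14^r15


s1=1, s2=0, s3=1, s4=0

Syndrome = 5 (error at position 5)


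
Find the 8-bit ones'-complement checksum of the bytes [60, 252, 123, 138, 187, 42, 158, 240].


Sum = 1200 mod 256 = 176
Complement = 79

79


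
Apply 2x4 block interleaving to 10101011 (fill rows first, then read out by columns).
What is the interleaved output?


Matrix:
  1010
  1011
Read columns: 11001101

11001101


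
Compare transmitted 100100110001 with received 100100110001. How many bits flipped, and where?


XOR: 000000000000

0 errors (received matches sent)


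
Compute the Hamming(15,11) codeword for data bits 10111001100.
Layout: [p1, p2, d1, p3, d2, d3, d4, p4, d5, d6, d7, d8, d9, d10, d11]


Parity bits: p1=0, p2=1, p3=0, p4=1

011001111001100


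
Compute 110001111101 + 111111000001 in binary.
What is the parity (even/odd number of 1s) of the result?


110001111101 = 3197
111111000001 = 4033
Sum = 7230 = 1110000111110
1s count = 8

even parity (8 ones in 1110000111110)


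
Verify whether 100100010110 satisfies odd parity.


Number of 1s: 5

Yes, parity is correct (5 ones)


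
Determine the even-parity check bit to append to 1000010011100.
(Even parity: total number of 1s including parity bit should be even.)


Number of 1s in data: 5
Parity bit: 1

1


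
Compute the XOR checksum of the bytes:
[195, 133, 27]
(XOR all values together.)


XOR chain: 195 ^ 133 ^ 27 = 93

93


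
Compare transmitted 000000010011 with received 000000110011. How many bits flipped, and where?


XOR: 000000100000

1 error(s) at position(s): 6


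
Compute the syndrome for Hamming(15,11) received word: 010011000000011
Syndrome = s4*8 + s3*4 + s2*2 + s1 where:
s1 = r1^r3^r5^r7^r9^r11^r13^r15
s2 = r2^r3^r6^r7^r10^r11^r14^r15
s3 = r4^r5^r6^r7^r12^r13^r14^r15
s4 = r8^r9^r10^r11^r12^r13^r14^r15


s1=0, s2=0, s3=0, s4=0

Syndrome = 0 (no error)


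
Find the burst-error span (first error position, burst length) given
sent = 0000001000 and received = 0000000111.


XOR: 0000001111

Burst at position 6, length 4


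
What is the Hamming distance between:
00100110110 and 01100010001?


XOR: 01000100111
Count of 1s: 5

5


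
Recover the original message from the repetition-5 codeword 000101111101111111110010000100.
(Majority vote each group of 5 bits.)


Groups: 00010, 11111, 01111, 11111, 00100, 00100
Majority votes: 011100

011100


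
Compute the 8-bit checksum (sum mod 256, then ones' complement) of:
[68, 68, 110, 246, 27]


Sum = 519 mod 256 = 7
Complement = 248

248


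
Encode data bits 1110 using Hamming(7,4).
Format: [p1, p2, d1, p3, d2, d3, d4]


Parity bits: p1=0, p2=0, p3=0

0010110


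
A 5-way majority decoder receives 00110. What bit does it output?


Ones: 2 out of 5
Threshold: 3

0 (2/5 voted 1)


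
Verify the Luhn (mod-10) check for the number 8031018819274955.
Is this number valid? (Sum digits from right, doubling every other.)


Luhn sum = 75
75 mod 10 = 5

Invalid (Luhn sum mod 10 = 5)


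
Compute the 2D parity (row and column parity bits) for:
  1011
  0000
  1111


Row parities: 100
Column parities: 0100

Row P: 100, Col P: 0100, Corner: 1


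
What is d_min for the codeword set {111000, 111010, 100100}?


Comparing all pairs, minimum distance: 1
Can detect 0 errors, correct 0 errors

1


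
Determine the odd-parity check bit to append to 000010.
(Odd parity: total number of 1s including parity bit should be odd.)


Number of 1s in data: 1
Parity bit: 0

0


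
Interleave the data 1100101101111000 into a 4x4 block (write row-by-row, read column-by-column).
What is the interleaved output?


Matrix:
  1100
  1011
  0111
  1000
Read columns: 1101101001100110

1101101001100110


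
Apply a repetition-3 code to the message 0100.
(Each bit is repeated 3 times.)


Each bit -> 3 copies

000111000000


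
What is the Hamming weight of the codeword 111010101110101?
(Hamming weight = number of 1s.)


Counting 1s in 111010101110101

10


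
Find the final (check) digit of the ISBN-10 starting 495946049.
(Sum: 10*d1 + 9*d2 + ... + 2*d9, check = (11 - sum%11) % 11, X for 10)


Weighted sum: 308
308 mod 11 = 0

Check digit: 0


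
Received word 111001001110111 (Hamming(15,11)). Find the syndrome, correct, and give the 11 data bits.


Syndrome = 2: error at position 2

Data: 10101110111 (corrected bit 2)


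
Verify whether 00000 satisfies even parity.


Number of 1s: 0

Yes, parity is correct (0 ones)


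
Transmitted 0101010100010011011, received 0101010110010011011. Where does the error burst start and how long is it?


XOR: 0000000010000000000

Burst at position 8, length 1


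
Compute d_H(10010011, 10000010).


XOR: 00010001
Count of 1s: 2

2


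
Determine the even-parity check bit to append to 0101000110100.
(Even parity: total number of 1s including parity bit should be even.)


Number of 1s in data: 5
Parity bit: 1

1


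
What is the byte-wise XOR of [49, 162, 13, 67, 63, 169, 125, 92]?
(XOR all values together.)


XOR chain: 49 ^ 162 ^ 13 ^ 67 ^ 63 ^ 169 ^ 125 ^ 92 = 106

106


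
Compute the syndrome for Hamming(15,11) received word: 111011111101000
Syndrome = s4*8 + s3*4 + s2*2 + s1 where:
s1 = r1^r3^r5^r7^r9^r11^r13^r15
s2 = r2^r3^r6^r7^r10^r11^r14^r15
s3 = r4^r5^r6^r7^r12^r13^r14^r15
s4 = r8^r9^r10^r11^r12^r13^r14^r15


s1=1, s2=1, s3=0, s4=0

Syndrome = 3 (error at position 3)


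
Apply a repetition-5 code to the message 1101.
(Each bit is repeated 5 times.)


Each bit -> 5 copies

11111111110000011111


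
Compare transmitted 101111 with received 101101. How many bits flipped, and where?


XOR: 000010

1 error(s) at position(s): 4


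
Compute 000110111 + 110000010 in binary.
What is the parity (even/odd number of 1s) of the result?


000110111 = 55
110000010 = 386
Sum = 441 = 110111001
1s count = 6

even parity (6 ones in 110111001)


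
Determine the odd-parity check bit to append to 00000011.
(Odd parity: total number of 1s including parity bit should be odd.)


Number of 1s in data: 2
Parity bit: 1

1


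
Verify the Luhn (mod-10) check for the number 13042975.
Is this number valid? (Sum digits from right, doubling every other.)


Luhn sum = 32
32 mod 10 = 2

Invalid (Luhn sum mod 10 = 2)


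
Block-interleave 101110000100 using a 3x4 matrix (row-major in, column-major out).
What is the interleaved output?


Matrix:
  1011
  1000
  0100
Read columns: 110001100100

110001100100


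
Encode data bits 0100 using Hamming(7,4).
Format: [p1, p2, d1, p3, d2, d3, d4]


Parity bits: p1=1, p2=0, p3=1

1001100


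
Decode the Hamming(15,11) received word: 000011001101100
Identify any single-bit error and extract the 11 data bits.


Syndrome = 1: error at position 1

Data: 01101101100 (corrected bit 1)


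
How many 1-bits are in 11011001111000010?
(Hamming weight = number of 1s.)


Counting 1s in 11011001111000010

9


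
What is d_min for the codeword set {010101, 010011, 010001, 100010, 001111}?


Comparing all pairs, minimum distance: 1
Can detect 0 errors, correct 0 errors

1


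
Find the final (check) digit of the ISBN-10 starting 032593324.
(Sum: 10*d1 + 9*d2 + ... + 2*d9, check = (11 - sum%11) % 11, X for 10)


Weighted sum: 173
173 mod 11 = 8

Check digit: 3


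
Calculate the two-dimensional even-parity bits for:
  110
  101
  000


Row parities: 000
Column parities: 011

Row P: 000, Col P: 011, Corner: 0


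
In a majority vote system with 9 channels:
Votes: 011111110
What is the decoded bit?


Ones: 7 out of 9
Threshold: 5

1 (7/9 voted 1)


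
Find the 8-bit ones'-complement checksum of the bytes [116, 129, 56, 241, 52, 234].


Sum = 828 mod 256 = 60
Complement = 195

195


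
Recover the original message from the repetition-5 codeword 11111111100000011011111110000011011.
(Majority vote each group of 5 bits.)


Groups: 11111, 11110, 00000, 11011, 11111, 00000, 11011
Majority votes: 1101101

1101101


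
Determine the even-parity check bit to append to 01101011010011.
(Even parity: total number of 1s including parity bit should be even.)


Number of 1s in data: 8
Parity bit: 0

0


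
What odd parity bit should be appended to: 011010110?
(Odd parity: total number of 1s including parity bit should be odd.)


Number of 1s in data: 5
Parity bit: 0

0


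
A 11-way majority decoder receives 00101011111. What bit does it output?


Ones: 7 out of 11
Threshold: 6

1 (7/11 voted 1)


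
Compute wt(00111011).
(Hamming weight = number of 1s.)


Counting 1s in 00111011

5


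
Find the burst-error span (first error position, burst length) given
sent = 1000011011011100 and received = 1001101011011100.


XOR: 0001110000000000

Burst at position 3, length 3


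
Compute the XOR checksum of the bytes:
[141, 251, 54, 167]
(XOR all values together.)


XOR chain: 141 ^ 251 ^ 54 ^ 167 = 231

231


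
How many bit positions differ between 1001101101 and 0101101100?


XOR: 1100000001
Count of 1s: 3

3


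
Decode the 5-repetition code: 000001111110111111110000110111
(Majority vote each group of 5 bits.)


Groups: 00000, 11111, 10111, 11111, 00001, 10111
Majority votes: 011101

011101


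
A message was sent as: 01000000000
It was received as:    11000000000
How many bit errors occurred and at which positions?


XOR: 10000000000

1 error(s) at position(s): 0


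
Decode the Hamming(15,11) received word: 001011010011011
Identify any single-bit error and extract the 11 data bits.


Syndrome = 14: error at position 14

Data: 11100011001 (corrected bit 14)


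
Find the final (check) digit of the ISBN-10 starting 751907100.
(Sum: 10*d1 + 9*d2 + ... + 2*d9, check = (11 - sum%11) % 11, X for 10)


Weighted sum: 225
225 mod 11 = 5

Check digit: 6


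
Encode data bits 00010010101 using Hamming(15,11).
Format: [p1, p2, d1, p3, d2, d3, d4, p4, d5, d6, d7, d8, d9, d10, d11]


Parity bits: p1=0, p2=1, p3=1, p4=1

010100110010101


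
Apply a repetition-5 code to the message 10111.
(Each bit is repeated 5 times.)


Each bit -> 5 copies

1111100000111111111111111


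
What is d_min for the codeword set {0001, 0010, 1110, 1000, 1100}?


Comparing all pairs, minimum distance: 1
Can detect 0 errors, correct 0 errors

1


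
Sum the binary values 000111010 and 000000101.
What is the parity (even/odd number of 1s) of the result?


000111010 = 58
000000101 = 5
Sum = 63 = 111111
1s count = 6

even parity (6 ones in 111111)


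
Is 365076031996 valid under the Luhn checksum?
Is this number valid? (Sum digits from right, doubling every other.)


Luhn sum = 53
53 mod 10 = 3

Invalid (Luhn sum mod 10 = 3)


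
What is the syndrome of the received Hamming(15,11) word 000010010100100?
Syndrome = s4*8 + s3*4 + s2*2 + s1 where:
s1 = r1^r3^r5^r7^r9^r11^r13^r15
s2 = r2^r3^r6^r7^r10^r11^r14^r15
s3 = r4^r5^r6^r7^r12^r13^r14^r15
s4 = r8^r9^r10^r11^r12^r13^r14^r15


s1=0, s2=1, s3=0, s4=1

Syndrome = 10 (error at position 10)


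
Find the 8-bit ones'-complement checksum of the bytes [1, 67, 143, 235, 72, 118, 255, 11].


Sum = 902 mod 256 = 134
Complement = 121

121


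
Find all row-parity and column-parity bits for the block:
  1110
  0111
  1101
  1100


Row parities: 1110
Column parities: 1000

Row P: 1110, Col P: 1000, Corner: 1


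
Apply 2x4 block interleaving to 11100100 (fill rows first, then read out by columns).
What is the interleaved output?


Matrix:
  1110
  0100
Read columns: 10111000

10111000


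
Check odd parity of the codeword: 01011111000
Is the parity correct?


Number of 1s: 6

No, parity error (6 ones)


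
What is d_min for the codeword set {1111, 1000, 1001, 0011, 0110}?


Comparing all pairs, minimum distance: 1
Can detect 0 errors, correct 0 errors

1


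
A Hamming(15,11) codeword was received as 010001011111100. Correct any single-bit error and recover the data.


Syndrome = 5: error at position 5

Data: 01101111100 (corrected bit 5)


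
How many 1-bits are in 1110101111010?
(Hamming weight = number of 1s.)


Counting 1s in 1110101111010

9


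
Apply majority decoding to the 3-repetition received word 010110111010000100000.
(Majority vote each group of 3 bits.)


Groups: 010, 110, 111, 010, 000, 100, 000
Majority votes: 0110000

0110000


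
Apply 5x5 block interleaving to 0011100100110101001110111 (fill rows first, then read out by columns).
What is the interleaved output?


Matrix:
  00111
  00100
  11010
  10011
  10111
Read columns: 0011100100110011011110011

0011100100110011011110011


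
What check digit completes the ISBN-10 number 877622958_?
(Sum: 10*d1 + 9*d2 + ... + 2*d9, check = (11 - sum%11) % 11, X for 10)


Weighted sum: 330
330 mod 11 = 0

Check digit: 0


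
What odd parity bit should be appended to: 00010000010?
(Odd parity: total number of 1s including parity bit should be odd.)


Number of 1s in data: 2
Parity bit: 1

1


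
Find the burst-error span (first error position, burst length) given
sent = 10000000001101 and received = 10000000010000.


XOR: 00000000011101

Burst at position 9, length 5


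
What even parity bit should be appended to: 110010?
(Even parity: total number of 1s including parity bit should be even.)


Number of 1s in data: 3
Parity bit: 1

1


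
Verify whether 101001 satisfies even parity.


Number of 1s: 3

No, parity error (3 ones)


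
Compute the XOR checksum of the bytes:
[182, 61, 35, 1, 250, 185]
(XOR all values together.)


XOR chain: 182 ^ 61 ^ 35 ^ 1 ^ 250 ^ 185 = 234

234


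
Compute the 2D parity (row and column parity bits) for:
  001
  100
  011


Row parities: 110
Column parities: 110

Row P: 110, Col P: 110, Corner: 0


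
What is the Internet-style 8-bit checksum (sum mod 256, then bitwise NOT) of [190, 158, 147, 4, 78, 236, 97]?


Sum = 910 mod 256 = 142
Complement = 113

113


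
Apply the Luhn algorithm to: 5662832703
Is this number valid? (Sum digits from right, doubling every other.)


Luhn sum = 36
36 mod 10 = 6

Invalid (Luhn sum mod 10 = 6)


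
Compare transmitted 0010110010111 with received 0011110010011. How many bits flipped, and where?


XOR: 0001000000100

2 error(s) at position(s): 3, 10


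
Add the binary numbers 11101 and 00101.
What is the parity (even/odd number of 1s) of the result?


11101 = 29
00101 = 5
Sum = 34 = 100010
1s count = 2

even parity (2 ones in 100010)


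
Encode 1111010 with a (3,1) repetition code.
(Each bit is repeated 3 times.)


Each bit -> 3 copies

111111111111000111000


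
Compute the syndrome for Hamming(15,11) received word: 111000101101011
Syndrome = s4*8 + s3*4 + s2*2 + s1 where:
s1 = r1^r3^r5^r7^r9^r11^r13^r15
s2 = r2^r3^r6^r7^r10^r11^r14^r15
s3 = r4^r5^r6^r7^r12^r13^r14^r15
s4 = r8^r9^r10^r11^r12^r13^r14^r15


s1=1, s2=0, s3=0, s4=1

Syndrome = 9 (error at position 9)


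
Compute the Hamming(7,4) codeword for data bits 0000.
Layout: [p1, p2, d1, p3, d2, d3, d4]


Parity bits: p1=0, p2=0, p3=0

0000000


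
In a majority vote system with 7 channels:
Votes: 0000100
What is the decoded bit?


Ones: 1 out of 7
Threshold: 4

0 (1/7 voted 1)


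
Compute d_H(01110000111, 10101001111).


XOR: 11011001000
Count of 1s: 5

5


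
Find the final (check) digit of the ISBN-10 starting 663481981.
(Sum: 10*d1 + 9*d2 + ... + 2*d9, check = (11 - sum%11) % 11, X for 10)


Weighted sum: 281
281 mod 11 = 6

Check digit: 5


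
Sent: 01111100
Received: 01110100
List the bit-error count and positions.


XOR: 00001000

1 error(s) at position(s): 4


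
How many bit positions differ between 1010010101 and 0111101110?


XOR: 1101111011
Count of 1s: 8

8


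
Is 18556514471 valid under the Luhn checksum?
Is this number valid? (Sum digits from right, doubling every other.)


Luhn sum = 40
40 mod 10 = 0

Valid (Luhn sum mod 10 = 0)


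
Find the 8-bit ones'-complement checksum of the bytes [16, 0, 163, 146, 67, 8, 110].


Sum = 510 mod 256 = 254
Complement = 1

1


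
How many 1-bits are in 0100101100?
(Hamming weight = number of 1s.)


Counting 1s in 0100101100

4


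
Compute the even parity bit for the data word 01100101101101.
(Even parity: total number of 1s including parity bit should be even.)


Number of 1s in data: 8
Parity bit: 0

0


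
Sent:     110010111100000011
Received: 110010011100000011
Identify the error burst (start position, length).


XOR: 000000100000000000

Burst at position 6, length 1


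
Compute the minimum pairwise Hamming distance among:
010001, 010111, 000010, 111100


Comparing all pairs, minimum distance: 2
Can detect 1 errors, correct 0 errors

2


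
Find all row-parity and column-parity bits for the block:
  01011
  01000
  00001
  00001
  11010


Row parities: 11111
Column parities: 11001

Row P: 11111, Col P: 11001, Corner: 1


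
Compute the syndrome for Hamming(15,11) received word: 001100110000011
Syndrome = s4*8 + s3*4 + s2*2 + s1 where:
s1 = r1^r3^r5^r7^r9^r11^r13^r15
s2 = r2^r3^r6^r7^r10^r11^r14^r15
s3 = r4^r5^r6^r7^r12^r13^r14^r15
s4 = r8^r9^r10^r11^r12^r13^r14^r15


s1=1, s2=0, s3=0, s4=1

Syndrome = 9 (error at position 9)


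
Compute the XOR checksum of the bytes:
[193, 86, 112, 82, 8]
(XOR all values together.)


XOR chain: 193 ^ 86 ^ 112 ^ 82 ^ 8 = 189

189


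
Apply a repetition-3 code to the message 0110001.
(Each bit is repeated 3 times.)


Each bit -> 3 copies

000111111000000000111


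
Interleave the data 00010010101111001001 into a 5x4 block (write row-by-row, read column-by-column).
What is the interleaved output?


Matrix:
  0001
  0010
  1011
  1100
  1001
Read columns: 00111000100110010101

00111000100110010101


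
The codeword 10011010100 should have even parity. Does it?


Number of 1s: 5

No, parity error (5 ones)


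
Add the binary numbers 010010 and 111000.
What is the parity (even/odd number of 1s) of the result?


010010 = 18
111000 = 56
Sum = 74 = 1001010
1s count = 3

odd parity (3 ones in 1001010)


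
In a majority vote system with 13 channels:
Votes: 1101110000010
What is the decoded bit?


Ones: 6 out of 13
Threshold: 7

0 (6/13 voted 1)


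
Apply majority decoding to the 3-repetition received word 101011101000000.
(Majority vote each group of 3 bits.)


Groups: 101, 011, 101, 000, 000
Majority votes: 11100

11100


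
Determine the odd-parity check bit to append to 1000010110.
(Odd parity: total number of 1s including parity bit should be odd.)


Number of 1s in data: 4
Parity bit: 1

1


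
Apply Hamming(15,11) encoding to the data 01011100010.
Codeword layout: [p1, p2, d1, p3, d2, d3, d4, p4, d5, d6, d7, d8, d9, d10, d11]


Parity bits: p1=1, p2=1, p3=1, p4=1

110110111100010


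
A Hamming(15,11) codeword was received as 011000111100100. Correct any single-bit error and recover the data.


Syndrome = 0: no error detected

Data: 10011100100 (no errors)


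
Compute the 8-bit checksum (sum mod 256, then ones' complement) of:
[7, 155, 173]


Sum = 335 mod 256 = 79
Complement = 176

176


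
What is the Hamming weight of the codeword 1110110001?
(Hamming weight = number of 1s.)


Counting 1s in 1110110001

6


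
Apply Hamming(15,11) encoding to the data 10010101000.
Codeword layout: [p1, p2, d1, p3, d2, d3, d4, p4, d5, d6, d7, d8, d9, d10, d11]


Parity bits: p1=0, p2=1, p3=0, p4=0

011000100101000


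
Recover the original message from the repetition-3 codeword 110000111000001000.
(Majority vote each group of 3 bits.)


Groups: 110, 000, 111, 000, 001, 000
Majority votes: 101000

101000


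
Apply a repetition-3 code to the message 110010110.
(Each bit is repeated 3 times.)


Each bit -> 3 copies

111111000000111000111111000


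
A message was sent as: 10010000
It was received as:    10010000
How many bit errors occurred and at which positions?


XOR: 00000000

0 errors (received matches sent)


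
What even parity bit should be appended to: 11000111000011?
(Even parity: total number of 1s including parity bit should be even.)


Number of 1s in data: 7
Parity bit: 1

1


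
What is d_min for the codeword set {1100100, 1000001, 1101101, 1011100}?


Comparing all pairs, minimum distance: 2
Can detect 1 errors, correct 0 errors

2


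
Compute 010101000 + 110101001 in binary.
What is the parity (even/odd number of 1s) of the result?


010101000 = 168
110101001 = 425
Sum = 593 = 1001010001
1s count = 4

even parity (4 ones in 1001010001)


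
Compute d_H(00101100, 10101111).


XOR: 10000011
Count of 1s: 3

3


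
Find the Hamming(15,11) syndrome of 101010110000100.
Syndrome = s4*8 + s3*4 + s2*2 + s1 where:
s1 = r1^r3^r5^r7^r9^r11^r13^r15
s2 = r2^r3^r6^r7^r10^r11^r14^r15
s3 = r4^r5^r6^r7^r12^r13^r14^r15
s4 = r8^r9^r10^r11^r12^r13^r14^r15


s1=1, s2=0, s3=1, s4=0

Syndrome = 5 (error at position 5)


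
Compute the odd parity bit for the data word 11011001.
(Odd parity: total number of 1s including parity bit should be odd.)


Number of 1s in data: 5
Parity bit: 0

0


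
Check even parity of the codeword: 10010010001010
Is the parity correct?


Number of 1s: 5

No, parity error (5 ones)


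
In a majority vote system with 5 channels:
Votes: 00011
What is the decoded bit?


Ones: 2 out of 5
Threshold: 3

0 (2/5 voted 1)


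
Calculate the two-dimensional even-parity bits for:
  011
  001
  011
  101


Row parities: 0100
Column parities: 100

Row P: 0100, Col P: 100, Corner: 1


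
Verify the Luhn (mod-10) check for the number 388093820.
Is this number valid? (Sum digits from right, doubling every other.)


Luhn sum = 45
45 mod 10 = 5

Invalid (Luhn sum mod 10 = 5)


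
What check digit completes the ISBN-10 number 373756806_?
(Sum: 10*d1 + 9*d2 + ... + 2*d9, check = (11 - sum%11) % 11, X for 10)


Weighted sum: 270
270 mod 11 = 6

Check digit: 5


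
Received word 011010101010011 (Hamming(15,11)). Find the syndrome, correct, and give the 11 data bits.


Syndrome = 0: no error detected

Data: 11011010011 (no errors)


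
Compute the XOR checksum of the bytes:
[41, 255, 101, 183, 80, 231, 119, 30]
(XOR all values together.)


XOR chain: 41 ^ 255 ^ 101 ^ 183 ^ 80 ^ 231 ^ 119 ^ 30 = 218

218


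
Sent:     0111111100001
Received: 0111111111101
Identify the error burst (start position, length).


XOR: 0000000011100

Burst at position 8, length 3


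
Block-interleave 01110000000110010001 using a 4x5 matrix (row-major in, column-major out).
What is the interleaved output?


Matrix:
  01110
  00000
  01100
  10001
Read columns: 00011010101010000001

00011010101010000001


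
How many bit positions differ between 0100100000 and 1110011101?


XOR: 1010111101
Count of 1s: 7

7


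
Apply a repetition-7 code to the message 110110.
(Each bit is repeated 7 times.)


Each bit -> 7 copies

111111111111110000000111111111111110000000


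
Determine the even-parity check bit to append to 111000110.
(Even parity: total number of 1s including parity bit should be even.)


Number of 1s in data: 5
Parity bit: 1

1


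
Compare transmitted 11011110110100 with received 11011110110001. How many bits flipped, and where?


XOR: 00000000000101

2 error(s) at position(s): 11, 13


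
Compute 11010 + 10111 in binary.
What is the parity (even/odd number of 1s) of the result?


11010 = 26
10111 = 23
Sum = 49 = 110001
1s count = 3

odd parity (3 ones in 110001)


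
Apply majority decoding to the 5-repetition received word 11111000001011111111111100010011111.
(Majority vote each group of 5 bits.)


Groups: 11111, 00000, 10111, 11111, 11110, 00100, 11111
Majority votes: 1011101

1011101


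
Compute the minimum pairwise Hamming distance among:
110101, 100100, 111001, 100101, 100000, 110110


Comparing all pairs, minimum distance: 1
Can detect 0 errors, correct 0 errors

1


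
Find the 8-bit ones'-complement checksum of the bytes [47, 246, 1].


Sum = 294 mod 256 = 38
Complement = 217

217


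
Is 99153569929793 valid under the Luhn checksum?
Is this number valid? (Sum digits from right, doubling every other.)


Luhn sum = 87
87 mod 10 = 7

Invalid (Luhn sum mod 10 = 7)


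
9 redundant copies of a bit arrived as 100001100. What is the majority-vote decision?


Ones: 3 out of 9
Threshold: 5

0 (3/9 voted 1)


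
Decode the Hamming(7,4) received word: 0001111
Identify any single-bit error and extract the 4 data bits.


Syndrome = 0: no error detected

Data: 0111 (no errors)


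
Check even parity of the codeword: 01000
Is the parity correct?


Number of 1s: 1

No, parity error (1 ones)


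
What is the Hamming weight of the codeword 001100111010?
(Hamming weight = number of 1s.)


Counting 1s in 001100111010

6


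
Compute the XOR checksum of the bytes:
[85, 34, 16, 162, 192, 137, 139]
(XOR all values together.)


XOR chain: 85 ^ 34 ^ 16 ^ 162 ^ 192 ^ 137 ^ 139 = 7

7


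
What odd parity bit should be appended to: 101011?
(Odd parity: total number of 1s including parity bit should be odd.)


Number of 1s in data: 4
Parity bit: 1

1


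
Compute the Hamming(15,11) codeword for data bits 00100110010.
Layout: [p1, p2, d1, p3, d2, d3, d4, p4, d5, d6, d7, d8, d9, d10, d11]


Parity bits: p1=1, p2=0, p3=0, p4=1

100001010110010


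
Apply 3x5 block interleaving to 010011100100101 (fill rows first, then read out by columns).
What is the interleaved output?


Matrix:
  01001
  11001
  00101
Read columns: 010110001000111

010110001000111


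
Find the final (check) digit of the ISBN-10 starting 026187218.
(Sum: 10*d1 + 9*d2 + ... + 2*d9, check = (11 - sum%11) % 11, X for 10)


Weighted sum: 183
183 mod 11 = 7

Check digit: 4


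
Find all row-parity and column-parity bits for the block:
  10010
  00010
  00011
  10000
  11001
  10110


Row parities: 010111
Column parities: 01100

Row P: 010111, Col P: 01100, Corner: 0


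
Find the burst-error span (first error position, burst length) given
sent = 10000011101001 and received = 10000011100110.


XOR: 00000000001111

Burst at position 10, length 4


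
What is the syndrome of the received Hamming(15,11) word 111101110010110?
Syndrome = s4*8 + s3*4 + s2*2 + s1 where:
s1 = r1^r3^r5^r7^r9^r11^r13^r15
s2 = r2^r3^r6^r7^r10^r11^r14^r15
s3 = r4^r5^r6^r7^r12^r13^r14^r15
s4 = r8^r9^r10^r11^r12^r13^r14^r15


s1=1, s2=0, s3=1, s4=0

Syndrome = 5 (error at position 5)


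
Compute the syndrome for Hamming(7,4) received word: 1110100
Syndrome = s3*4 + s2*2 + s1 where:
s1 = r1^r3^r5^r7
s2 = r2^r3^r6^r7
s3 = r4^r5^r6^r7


s1=1, s2=0, s3=1

Syndrome = 5 (error at position 5)


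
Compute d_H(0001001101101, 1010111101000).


XOR: 1011110000101
Count of 1s: 7

7


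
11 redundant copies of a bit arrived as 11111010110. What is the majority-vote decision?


Ones: 8 out of 11
Threshold: 6

1 (8/11 voted 1)


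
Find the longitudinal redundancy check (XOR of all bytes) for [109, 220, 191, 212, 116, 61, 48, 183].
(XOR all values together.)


XOR chain: 109 ^ 220 ^ 191 ^ 212 ^ 116 ^ 61 ^ 48 ^ 183 = 20

20


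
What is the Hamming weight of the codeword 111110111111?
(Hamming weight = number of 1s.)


Counting 1s in 111110111111

11


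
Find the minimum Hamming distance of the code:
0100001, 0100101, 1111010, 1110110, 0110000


Comparing all pairs, minimum distance: 1
Can detect 0 errors, correct 0 errors

1


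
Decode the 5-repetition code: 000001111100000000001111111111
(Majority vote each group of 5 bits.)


Groups: 00000, 11111, 00000, 00000, 11111, 11111
Majority votes: 010011

010011


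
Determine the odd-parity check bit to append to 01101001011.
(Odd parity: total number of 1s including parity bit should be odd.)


Number of 1s in data: 6
Parity bit: 1

1


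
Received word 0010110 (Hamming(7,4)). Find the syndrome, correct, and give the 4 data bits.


Syndrome = 0: no error detected

Data: 1110 (no errors)


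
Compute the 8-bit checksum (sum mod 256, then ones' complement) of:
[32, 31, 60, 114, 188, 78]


Sum = 503 mod 256 = 247
Complement = 8

8


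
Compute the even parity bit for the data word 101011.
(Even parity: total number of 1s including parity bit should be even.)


Number of 1s in data: 4
Parity bit: 0

0


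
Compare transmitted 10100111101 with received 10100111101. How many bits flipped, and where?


XOR: 00000000000

0 errors (received matches sent)


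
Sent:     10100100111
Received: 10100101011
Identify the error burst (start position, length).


XOR: 00000001100

Burst at position 7, length 2


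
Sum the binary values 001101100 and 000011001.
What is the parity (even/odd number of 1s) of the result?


001101100 = 108
000011001 = 25
Sum = 133 = 10000101
1s count = 3

odd parity (3 ones in 10000101)


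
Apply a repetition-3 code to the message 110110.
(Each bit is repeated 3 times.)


Each bit -> 3 copies

111111000111111000


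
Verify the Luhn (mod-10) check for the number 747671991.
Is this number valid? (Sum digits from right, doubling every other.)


Luhn sum = 53
53 mod 10 = 3

Invalid (Luhn sum mod 10 = 3)


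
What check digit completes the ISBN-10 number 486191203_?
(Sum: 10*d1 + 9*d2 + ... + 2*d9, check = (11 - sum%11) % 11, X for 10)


Weighted sum: 240
240 mod 11 = 9

Check digit: 2


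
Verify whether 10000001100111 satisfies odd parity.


Number of 1s: 6

No, parity error (6 ones)


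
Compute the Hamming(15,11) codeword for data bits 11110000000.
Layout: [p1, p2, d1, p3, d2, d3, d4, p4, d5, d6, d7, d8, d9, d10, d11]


Parity bits: p1=1, p2=1, p3=1, p4=0

111111100000000


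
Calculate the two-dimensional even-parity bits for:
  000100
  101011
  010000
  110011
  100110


Row parities: 10101
Column parities: 101010

Row P: 10101, Col P: 101010, Corner: 1


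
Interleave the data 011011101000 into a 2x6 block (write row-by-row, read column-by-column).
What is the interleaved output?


Matrix:
  011011
  101000
Read columns: 011011001010

011011001010


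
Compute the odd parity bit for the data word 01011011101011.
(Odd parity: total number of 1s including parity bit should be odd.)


Number of 1s in data: 9
Parity bit: 0

0


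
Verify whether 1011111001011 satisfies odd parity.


Number of 1s: 9

Yes, parity is correct (9 ones)


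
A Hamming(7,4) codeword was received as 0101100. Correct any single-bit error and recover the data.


Syndrome = 3: error at position 3

Data: 1100 (corrected bit 3)


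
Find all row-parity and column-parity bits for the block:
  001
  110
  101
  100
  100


Row parities: 10011
Column parities: 010

Row P: 10011, Col P: 010, Corner: 1


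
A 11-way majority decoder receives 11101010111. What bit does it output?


Ones: 8 out of 11
Threshold: 6

1 (8/11 voted 1)


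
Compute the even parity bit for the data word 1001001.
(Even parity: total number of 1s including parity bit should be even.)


Number of 1s in data: 3
Parity bit: 1

1


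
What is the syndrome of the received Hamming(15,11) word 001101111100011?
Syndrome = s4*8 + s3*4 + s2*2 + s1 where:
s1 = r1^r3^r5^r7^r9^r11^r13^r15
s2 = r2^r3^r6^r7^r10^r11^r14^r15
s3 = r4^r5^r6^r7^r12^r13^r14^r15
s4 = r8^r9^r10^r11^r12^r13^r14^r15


s1=0, s2=0, s3=1, s4=1

Syndrome = 12 (error at position 12)


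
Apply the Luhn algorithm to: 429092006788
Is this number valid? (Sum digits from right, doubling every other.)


Luhn sum = 55
55 mod 10 = 5

Invalid (Luhn sum mod 10 = 5)


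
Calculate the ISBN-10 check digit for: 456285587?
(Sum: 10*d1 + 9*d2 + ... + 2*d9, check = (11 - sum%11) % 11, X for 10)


Weighted sum: 278
278 mod 11 = 3

Check digit: 8


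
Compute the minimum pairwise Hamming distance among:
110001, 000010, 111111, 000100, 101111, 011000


Comparing all pairs, minimum distance: 1
Can detect 0 errors, correct 0 errors

1


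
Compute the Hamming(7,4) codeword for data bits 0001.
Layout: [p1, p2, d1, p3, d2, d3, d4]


Parity bits: p1=1, p2=1, p3=1

1101001


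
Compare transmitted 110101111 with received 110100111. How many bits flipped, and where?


XOR: 000001000

1 error(s) at position(s): 5


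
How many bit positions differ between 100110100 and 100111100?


XOR: 000001000
Count of 1s: 1

1


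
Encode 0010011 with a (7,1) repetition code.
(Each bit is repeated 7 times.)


Each bit -> 7 copies

0000000000000011111110000000000000011111111111111
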